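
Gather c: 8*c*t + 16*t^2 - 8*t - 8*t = 8*c*t + 16*t^2 - 16*t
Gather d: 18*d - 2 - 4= 18*d - 6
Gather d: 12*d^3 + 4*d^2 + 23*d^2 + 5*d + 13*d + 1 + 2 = 12*d^3 + 27*d^2 + 18*d + 3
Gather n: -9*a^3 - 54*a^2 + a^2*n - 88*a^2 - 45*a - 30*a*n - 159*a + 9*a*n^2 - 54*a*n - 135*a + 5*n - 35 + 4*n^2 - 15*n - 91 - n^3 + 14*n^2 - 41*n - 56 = -9*a^3 - 142*a^2 - 339*a - n^3 + n^2*(9*a + 18) + n*(a^2 - 84*a - 51) - 182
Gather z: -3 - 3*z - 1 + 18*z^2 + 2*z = 18*z^2 - z - 4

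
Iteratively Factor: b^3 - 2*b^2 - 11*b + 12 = (b - 4)*(b^2 + 2*b - 3) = (b - 4)*(b + 3)*(b - 1)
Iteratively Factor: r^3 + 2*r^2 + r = (r + 1)*(r^2 + r) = r*(r + 1)*(r + 1)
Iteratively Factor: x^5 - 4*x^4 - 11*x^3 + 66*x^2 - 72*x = (x - 3)*(x^4 - x^3 - 14*x^2 + 24*x) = (x - 3)*(x - 2)*(x^3 + x^2 - 12*x) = x*(x - 3)*(x - 2)*(x^2 + x - 12) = x*(x - 3)*(x - 2)*(x + 4)*(x - 3)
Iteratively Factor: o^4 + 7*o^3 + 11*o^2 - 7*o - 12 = (o + 1)*(o^3 + 6*o^2 + 5*o - 12) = (o + 1)*(o + 4)*(o^2 + 2*o - 3) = (o + 1)*(o + 3)*(o + 4)*(o - 1)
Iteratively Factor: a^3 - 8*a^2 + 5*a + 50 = (a - 5)*(a^2 - 3*a - 10) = (a - 5)*(a + 2)*(a - 5)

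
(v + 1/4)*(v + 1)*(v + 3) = v^3 + 17*v^2/4 + 4*v + 3/4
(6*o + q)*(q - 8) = 6*o*q - 48*o + q^2 - 8*q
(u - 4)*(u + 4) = u^2 - 16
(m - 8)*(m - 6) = m^2 - 14*m + 48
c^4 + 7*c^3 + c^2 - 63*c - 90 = (c - 3)*(c + 2)*(c + 3)*(c + 5)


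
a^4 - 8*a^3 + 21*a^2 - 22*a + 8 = (a - 4)*(a - 2)*(a - 1)^2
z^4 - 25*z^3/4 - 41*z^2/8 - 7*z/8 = z*(z - 7)*(z + 1/4)*(z + 1/2)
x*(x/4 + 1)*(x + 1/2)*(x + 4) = x^4/4 + 17*x^3/8 + 5*x^2 + 2*x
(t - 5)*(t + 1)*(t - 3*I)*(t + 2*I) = t^4 - 4*t^3 - I*t^3 + t^2 + 4*I*t^2 - 24*t + 5*I*t - 30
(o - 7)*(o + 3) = o^2 - 4*o - 21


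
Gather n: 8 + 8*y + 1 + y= 9*y + 9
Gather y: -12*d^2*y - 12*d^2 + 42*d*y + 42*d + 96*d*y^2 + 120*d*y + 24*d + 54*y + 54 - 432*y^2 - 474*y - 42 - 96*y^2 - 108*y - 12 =-12*d^2 + 66*d + y^2*(96*d - 528) + y*(-12*d^2 + 162*d - 528)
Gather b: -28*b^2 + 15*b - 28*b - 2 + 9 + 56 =-28*b^2 - 13*b + 63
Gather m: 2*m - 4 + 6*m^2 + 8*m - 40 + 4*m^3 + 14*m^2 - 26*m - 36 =4*m^3 + 20*m^2 - 16*m - 80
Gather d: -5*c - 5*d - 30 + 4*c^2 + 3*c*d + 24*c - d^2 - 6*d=4*c^2 + 19*c - d^2 + d*(3*c - 11) - 30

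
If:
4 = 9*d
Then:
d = 4/9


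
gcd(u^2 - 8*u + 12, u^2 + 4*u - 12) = u - 2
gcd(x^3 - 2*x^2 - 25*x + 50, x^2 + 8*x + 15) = x + 5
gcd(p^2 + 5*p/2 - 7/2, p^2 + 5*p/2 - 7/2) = p^2 + 5*p/2 - 7/2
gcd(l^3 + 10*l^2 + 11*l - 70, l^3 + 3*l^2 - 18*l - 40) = l + 5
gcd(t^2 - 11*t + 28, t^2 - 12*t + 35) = t - 7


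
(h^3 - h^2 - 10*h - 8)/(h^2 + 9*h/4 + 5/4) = 4*(h^2 - 2*h - 8)/(4*h + 5)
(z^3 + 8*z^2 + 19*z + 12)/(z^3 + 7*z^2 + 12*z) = (z + 1)/z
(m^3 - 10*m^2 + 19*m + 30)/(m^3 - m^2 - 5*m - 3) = (m^2 - 11*m + 30)/(m^2 - 2*m - 3)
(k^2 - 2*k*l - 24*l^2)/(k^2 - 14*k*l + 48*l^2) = (k + 4*l)/(k - 8*l)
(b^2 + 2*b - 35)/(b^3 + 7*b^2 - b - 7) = (b - 5)/(b^2 - 1)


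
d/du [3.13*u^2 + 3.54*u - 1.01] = 6.26*u + 3.54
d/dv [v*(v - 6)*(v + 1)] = 3*v^2 - 10*v - 6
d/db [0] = 0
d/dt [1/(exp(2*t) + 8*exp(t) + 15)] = 2*(-exp(t) - 4)*exp(t)/(exp(2*t) + 8*exp(t) + 15)^2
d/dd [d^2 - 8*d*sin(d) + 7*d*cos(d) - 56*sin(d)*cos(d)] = -7*d*sin(d) - 8*d*cos(d) + 2*d - 8*sin(d) + 7*cos(d) - 56*cos(2*d)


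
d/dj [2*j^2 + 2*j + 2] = 4*j + 2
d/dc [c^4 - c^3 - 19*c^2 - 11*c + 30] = 4*c^3 - 3*c^2 - 38*c - 11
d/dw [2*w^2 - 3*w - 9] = 4*w - 3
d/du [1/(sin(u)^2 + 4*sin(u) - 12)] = -2*(sin(u) + 2)*cos(u)/(sin(u)^2 + 4*sin(u) - 12)^2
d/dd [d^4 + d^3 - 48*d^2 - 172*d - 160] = 4*d^3 + 3*d^2 - 96*d - 172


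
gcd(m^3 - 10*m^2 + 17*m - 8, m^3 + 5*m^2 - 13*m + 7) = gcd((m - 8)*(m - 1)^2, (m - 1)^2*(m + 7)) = m^2 - 2*m + 1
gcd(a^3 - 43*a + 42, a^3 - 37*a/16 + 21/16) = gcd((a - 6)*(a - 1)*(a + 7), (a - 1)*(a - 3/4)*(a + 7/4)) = a - 1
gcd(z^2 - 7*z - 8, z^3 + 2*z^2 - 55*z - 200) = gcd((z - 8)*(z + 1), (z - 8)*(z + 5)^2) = z - 8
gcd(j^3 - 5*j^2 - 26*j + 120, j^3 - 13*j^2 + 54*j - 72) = j^2 - 10*j + 24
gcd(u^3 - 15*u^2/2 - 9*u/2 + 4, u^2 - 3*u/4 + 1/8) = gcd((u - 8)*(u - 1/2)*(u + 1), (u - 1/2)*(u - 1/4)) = u - 1/2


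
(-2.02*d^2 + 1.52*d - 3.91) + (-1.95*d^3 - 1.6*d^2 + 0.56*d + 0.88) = -1.95*d^3 - 3.62*d^2 + 2.08*d - 3.03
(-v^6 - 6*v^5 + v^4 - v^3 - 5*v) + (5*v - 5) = -v^6 - 6*v^5 + v^4 - v^3 - 5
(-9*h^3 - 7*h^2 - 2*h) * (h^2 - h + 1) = -9*h^5 + 2*h^4 - 4*h^3 - 5*h^2 - 2*h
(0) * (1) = 0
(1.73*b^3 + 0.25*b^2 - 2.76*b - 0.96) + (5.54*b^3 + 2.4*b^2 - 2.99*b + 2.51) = 7.27*b^3 + 2.65*b^2 - 5.75*b + 1.55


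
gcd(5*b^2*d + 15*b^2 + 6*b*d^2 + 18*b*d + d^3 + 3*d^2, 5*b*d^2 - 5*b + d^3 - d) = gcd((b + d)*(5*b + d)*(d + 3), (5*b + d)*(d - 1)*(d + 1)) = 5*b + d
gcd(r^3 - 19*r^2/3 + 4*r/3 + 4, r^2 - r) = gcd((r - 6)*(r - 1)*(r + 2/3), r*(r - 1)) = r - 1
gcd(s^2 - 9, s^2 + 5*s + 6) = s + 3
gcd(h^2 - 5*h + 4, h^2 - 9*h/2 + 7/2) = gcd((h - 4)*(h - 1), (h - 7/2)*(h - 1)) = h - 1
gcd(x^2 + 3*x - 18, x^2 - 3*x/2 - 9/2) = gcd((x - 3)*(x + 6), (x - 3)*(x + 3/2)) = x - 3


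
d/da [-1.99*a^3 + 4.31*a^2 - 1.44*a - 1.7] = -5.97*a^2 + 8.62*a - 1.44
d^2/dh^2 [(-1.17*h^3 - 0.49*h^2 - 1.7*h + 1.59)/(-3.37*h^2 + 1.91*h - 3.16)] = (2.8421709430404e-14*h^5 - 1.77635683940025e-14*h^4 + 28.538852*h^3 - 182.023386*h^2 + 22.88319*h + 52.570426)/(38.272753*h^6 - 65.075037*h^5 + 144.545703*h^4 - 129.007703*h^3 + 135.538404*h^2 - 57.217488*h + 31.554496)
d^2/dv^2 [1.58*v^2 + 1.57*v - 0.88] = 3.16000000000000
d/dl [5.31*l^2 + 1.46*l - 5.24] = 10.62*l + 1.46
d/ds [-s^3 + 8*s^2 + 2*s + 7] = -3*s^2 + 16*s + 2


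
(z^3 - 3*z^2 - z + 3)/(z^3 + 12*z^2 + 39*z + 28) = (z^2 - 4*z + 3)/(z^2 + 11*z + 28)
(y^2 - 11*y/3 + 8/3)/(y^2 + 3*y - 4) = (y - 8/3)/(y + 4)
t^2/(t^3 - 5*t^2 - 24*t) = t/(t^2 - 5*t - 24)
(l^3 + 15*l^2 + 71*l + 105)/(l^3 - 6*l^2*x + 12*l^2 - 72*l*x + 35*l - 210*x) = (-l - 3)/(-l + 6*x)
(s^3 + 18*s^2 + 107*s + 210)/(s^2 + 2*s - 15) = (s^2 + 13*s + 42)/(s - 3)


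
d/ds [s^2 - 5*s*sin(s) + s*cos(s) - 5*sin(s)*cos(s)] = -s*sin(s) - 5*s*cos(s) + 2*s - 5*sin(s) + cos(s) - 5*cos(2*s)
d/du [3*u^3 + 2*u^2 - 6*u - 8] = 9*u^2 + 4*u - 6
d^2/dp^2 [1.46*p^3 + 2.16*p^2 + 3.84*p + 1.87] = 8.76*p + 4.32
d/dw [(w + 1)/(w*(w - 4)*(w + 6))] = (-2*w^3 - 5*w^2 - 4*w + 24)/(w^2*(w^4 + 4*w^3 - 44*w^2 - 96*w + 576))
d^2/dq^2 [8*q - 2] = 0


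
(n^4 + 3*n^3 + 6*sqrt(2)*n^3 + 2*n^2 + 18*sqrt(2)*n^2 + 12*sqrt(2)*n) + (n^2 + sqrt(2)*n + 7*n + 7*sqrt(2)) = n^4 + 3*n^3 + 6*sqrt(2)*n^3 + 3*n^2 + 18*sqrt(2)*n^2 + 7*n + 13*sqrt(2)*n + 7*sqrt(2)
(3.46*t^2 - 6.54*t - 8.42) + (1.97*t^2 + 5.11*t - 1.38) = 5.43*t^2 - 1.43*t - 9.8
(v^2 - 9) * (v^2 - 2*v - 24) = v^4 - 2*v^3 - 33*v^2 + 18*v + 216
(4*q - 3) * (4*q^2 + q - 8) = 16*q^3 - 8*q^2 - 35*q + 24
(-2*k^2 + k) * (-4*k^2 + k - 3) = 8*k^4 - 6*k^3 + 7*k^2 - 3*k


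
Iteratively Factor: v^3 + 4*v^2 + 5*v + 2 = (v + 1)*(v^2 + 3*v + 2) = (v + 1)*(v + 2)*(v + 1)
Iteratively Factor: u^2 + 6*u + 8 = (u + 2)*(u + 4)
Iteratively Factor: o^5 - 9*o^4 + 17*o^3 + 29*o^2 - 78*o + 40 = (o - 4)*(o^4 - 5*o^3 - 3*o^2 + 17*o - 10) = (o - 4)*(o - 1)*(o^3 - 4*o^2 - 7*o + 10) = (o - 4)*(o - 1)^2*(o^2 - 3*o - 10) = (o - 5)*(o - 4)*(o - 1)^2*(o + 2)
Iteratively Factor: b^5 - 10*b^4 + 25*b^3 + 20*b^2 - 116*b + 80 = (b - 4)*(b^4 - 6*b^3 + b^2 + 24*b - 20) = (b - 4)*(b + 2)*(b^3 - 8*b^2 + 17*b - 10) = (b - 4)*(b - 1)*(b + 2)*(b^2 - 7*b + 10) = (b - 5)*(b - 4)*(b - 1)*(b + 2)*(b - 2)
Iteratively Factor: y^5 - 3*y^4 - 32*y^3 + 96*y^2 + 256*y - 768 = (y - 4)*(y^4 + y^3 - 28*y^2 - 16*y + 192) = (y - 4)*(y - 3)*(y^3 + 4*y^2 - 16*y - 64) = (y - 4)^2*(y - 3)*(y^2 + 8*y + 16) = (y - 4)^2*(y - 3)*(y + 4)*(y + 4)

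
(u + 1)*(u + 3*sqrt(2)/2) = u^2 + u + 3*sqrt(2)*u/2 + 3*sqrt(2)/2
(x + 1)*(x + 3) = x^2 + 4*x + 3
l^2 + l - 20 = (l - 4)*(l + 5)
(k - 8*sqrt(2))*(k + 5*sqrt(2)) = k^2 - 3*sqrt(2)*k - 80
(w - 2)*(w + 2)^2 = w^3 + 2*w^2 - 4*w - 8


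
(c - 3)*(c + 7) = c^2 + 4*c - 21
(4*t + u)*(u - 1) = 4*t*u - 4*t + u^2 - u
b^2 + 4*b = b*(b + 4)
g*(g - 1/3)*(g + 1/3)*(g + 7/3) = g^4 + 7*g^3/3 - g^2/9 - 7*g/27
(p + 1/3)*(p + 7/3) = p^2 + 8*p/3 + 7/9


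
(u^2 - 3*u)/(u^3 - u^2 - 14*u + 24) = u/(u^2 + 2*u - 8)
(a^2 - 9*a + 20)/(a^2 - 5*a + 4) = (a - 5)/(a - 1)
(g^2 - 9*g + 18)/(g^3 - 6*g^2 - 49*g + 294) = (g - 3)/(g^2 - 49)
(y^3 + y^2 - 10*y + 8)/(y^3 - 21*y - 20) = (y^2 - 3*y + 2)/(y^2 - 4*y - 5)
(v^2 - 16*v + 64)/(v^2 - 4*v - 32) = (v - 8)/(v + 4)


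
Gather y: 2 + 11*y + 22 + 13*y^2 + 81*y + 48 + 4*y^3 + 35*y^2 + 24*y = 4*y^3 + 48*y^2 + 116*y + 72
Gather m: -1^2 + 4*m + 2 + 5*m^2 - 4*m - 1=5*m^2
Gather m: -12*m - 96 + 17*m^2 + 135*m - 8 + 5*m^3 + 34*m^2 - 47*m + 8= 5*m^3 + 51*m^2 + 76*m - 96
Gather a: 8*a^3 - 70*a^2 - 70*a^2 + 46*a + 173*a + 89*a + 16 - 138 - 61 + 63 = 8*a^3 - 140*a^2 + 308*a - 120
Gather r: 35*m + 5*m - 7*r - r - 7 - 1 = 40*m - 8*r - 8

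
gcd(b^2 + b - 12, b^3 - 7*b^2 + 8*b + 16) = 1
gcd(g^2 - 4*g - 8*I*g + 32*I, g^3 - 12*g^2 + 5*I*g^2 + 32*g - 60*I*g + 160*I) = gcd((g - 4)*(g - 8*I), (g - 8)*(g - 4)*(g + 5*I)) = g - 4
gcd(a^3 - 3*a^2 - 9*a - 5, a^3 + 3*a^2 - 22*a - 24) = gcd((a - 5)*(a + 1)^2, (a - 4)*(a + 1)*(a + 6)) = a + 1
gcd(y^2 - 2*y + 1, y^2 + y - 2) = y - 1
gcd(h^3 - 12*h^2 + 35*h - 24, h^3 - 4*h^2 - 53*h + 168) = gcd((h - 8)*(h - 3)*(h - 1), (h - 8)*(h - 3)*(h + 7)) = h^2 - 11*h + 24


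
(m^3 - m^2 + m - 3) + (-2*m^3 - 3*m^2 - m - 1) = -m^3 - 4*m^2 - 4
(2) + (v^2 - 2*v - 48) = v^2 - 2*v - 46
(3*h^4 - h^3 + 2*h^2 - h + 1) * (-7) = -21*h^4 + 7*h^3 - 14*h^2 + 7*h - 7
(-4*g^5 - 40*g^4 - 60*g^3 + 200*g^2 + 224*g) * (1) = -4*g^5 - 40*g^4 - 60*g^3 + 200*g^2 + 224*g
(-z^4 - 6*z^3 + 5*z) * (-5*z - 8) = 5*z^5 + 38*z^4 + 48*z^3 - 25*z^2 - 40*z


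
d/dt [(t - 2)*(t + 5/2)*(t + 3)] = 3*t^2 + 7*t - 7/2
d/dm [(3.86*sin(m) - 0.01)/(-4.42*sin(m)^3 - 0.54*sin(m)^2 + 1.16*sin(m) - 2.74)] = (34.1224*sin(m)^3 + 1.9518*sin(m)^2 - 0.0107999999999997*sin(m) - 10.5648)*cos(m)/(19.5364*sin(m)^6 + 4.7736*sin(m)^5 - 9.9628*sin(m)^4 + 22.9688*sin(m)^3 + 4.3048*sin(m)^2 - 6.3568*sin(m) + 7.5076)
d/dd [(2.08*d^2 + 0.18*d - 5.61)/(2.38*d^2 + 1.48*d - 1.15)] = (2.65*d^2 + 21.9196*d + 8.0958)/(5.6644*d^4 + 7.0448*d^3 - 3.2836*d^2 - 3.404*d + 1.3225)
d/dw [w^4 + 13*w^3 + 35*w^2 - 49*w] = 4*w^3 + 39*w^2 + 70*w - 49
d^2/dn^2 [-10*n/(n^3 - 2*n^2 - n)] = 20*(-3*n^2 + 6*n - 5)/(n^6 - 6*n^5 + 9*n^4 + 4*n^3 - 9*n^2 - 6*n - 1)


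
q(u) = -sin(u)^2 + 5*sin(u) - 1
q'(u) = -2*sin(u)*cos(u) + 5*cos(u)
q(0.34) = 0.56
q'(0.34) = 4.08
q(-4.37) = 2.82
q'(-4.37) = -1.05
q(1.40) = 2.96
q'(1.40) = 0.51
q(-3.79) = 1.65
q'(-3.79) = -3.02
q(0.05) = -0.75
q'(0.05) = 4.89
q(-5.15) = 2.71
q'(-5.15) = 1.35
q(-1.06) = -6.12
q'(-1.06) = 3.30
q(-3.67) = 1.27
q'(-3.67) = -3.45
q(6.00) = -2.48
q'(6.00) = 5.34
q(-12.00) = 1.39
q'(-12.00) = 3.31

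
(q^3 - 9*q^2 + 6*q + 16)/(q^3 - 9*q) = (q^3 - 9*q^2 + 6*q + 16)/(q*(q^2 - 9))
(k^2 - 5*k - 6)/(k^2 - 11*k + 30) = (k + 1)/(k - 5)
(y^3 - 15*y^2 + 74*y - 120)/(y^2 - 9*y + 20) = y - 6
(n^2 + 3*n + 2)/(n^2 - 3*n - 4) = (n + 2)/(n - 4)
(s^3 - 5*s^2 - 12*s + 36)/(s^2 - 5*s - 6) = (s^2 + s - 6)/(s + 1)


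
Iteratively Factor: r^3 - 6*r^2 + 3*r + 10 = (r - 2)*(r^2 - 4*r - 5) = (r - 5)*(r - 2)*(r + 1)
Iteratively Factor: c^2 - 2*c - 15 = (c - 5)*(c + 3)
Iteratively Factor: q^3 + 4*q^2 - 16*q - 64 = (q - 4)*(q^2 + 8*q + 16) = (q - 4)*(q + 4)*(q + 4)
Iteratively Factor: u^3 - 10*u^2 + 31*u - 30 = (u - 5)*(u^2 - 5*u + 6) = (u - 5)*(u - 2)*(u - 3)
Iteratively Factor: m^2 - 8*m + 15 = (m - 3)*(m - 5)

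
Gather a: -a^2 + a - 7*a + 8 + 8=-a^2 - 6*a + 16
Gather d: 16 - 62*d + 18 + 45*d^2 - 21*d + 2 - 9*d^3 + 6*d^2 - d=-9*d^3 + 51*d^2 - 84*d + 36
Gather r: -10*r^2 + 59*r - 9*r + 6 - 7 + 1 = -10*r^2 + 50*r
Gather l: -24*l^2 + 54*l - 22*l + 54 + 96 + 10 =-24*l^2 + 32*l + 160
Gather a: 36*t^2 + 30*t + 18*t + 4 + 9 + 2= 36*t^2 + 48*t + 15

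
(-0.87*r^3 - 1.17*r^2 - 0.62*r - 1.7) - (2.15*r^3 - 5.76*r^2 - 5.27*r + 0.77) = -3.02*r^3 + 4.59*r^2 + 4.65*r - 2.47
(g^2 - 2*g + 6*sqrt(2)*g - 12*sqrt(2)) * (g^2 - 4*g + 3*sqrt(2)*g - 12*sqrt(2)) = g^4 - 6*g^3 + 9*sqrt(2)*g^3 - 54*sqrt(2)*g^2 + 44*g^2 - 216*g + 72*sqrt(2)*g + 288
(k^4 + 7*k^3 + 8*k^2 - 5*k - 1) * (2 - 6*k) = -6*k^5 - 40*k^4 - 34*k^3 + 46*k^2 - 4*k - 2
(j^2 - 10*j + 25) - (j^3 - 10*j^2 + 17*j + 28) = -j^3 + 11*j^2 - 27*j - 3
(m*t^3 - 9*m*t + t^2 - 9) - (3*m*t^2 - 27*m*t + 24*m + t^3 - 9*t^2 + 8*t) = m*t^3 - 3*m*t^2 + 18*m*t - 24*m - t^3 + 10*t^2 - 8*t - 9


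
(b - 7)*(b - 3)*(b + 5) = b^3 - 5*b^2 - 29*b + 105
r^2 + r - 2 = (r - 1)*(r + 2)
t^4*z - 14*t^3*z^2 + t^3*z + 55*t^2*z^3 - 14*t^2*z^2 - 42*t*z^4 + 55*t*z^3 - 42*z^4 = (t - 7*z)*(t - 6*z)*(t - z)*(t*z + z)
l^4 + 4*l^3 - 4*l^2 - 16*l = l*(l - 2)*(l + 2)*(l + 4)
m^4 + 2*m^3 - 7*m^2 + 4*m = m*(m - 1)^2*(m + 4)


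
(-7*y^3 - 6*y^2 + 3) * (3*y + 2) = -21*y^4 - 32*y^3 - 12*y^2 + 9*y + 6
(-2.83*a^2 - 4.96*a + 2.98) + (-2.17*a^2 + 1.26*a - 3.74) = -5.0*a^2 - 3.7*a - 0.76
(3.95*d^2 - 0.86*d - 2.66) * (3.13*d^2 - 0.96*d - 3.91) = 12.3635*d^4 - 6.4838*d^3 - 22.9447*d^2 + 5.9162*d + 10.4006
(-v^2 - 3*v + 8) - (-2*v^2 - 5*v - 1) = v^2 + 2*v + 9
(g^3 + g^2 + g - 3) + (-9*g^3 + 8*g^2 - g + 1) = -8*g^3 + 9*g^2 - 2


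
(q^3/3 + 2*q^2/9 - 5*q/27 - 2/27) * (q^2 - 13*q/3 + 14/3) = q^5/3 - 11*q^4/9 + 11*q^3/27 + 143*q^2/81 - 44*q/81 - 28/81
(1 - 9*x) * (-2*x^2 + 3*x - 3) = 18*x^3 - 29*x^2 + 30*x - 3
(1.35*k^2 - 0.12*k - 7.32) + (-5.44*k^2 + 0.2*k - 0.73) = -4.09*k^2 + 0.08*k - 8.05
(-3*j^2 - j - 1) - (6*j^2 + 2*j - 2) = -9*j^2 - 3*j + 1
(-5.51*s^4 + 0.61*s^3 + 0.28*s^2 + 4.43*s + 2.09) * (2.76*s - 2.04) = -15.2076*s^5 + 12.924*s^4 - 0.4716*s^3 + 11.6556*s^2 - 3.2688*s - 4.2636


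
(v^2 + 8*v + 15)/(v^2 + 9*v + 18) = (v + 5)/(v + 6)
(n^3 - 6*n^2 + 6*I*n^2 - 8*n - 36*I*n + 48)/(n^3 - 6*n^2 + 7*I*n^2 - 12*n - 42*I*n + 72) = (n + 2*I)/(n + 3*I)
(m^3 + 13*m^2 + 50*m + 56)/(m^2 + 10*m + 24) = (m^2 + 9*m + 14)/(m + 6)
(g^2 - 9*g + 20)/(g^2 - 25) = (g - 4)/(g + 5)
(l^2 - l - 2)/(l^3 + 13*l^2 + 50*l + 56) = (l^2 - l - 2)/(l^3 + 13*l^2 + 50*l + 56)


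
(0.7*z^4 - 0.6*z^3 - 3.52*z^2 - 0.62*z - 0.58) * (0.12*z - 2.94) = 0.084*z^5 - 2.13*z^4 + 1.3416*z^3 + 10.2744*z^2 + 1.7532*z + 1.7052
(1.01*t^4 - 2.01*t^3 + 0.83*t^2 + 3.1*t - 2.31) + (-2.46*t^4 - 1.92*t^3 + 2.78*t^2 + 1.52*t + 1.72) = -1.45*t^4 - 3.93*t^3 + 3.61*t^2 + 4.62*t - 0.59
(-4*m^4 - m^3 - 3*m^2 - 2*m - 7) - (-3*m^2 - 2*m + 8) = -4*m^4 - m^3 - 15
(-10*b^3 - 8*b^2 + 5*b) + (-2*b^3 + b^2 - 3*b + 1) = -12*b^3 - 7*b^2 + 2*b + 1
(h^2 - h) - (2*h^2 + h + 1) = -h^2 - 2*h - 1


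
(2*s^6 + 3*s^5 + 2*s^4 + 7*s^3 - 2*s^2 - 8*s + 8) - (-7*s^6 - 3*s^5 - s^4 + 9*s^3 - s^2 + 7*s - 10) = 9*s^6 + 6*s^5 + 3*s^4 - 2*s^3 - s^2 - 15*s + 18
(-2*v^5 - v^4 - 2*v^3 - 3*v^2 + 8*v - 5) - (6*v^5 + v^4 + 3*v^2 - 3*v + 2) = -8*v^5 - 2*v^4 - 2*v^3 - 6*v^2 + 11*v - 7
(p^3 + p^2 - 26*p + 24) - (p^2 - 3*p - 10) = p^3 - 23*p + 34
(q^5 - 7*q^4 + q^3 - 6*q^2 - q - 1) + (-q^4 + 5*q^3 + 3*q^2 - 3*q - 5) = q^5 - 8*q^4 + 6*q^3 - 3*q^2 - 4*q - 6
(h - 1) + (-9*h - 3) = -8*h - 4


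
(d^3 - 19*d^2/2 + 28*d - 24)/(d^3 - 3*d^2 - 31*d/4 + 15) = 2*(d - 4)/(2*d + 5)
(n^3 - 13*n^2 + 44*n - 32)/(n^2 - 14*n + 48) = (n^2 - 5*n + 4)/(n - 6)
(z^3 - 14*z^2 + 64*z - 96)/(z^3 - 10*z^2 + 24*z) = (z - 4)/z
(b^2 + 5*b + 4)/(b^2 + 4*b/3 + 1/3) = 3*(b + 4)/(3*b + 1)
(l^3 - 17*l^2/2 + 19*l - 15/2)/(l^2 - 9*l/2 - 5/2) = (2*l^2 - 7*l + 3)/(2*l + 1)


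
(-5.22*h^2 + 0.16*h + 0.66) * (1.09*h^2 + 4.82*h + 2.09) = -5.6898*h^4 - 24.986*h^3 - 9.4192*h^2 + 3.5156*h + 1.3794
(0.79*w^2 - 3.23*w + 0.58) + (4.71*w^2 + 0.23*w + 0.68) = 5.5*w^2 - 3.0*w + 1.26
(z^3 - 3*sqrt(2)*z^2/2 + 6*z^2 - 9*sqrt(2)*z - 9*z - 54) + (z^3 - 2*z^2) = 2*z^3 - 3*sqrt(2)*z^2/2 + 4*z^2 - 9*sqrt(2)*z - 9*z - 54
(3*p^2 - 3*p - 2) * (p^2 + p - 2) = 3*p^4 - 11*p^2 + 4*p + 4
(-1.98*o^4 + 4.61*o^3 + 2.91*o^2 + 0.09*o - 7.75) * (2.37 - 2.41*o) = 4.7718*o^5 - 15.8027*o^4 + 3.9126*o^3 + 6.6798*o^2 + 18.8908*o - 18.3675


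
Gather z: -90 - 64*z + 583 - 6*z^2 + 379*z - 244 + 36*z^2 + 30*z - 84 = 30*z^2 + 345*z + 165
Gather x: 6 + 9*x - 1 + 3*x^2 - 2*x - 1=3*x^2 + 7*x + 4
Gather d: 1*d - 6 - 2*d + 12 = 6 - d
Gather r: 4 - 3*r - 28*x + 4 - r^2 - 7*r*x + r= -r^2 + r*(-7*x - 2) - 28*x + 8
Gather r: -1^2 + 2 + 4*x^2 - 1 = 4*x^2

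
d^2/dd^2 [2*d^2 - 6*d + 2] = 4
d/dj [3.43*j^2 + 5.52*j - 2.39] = 6.86*j + 5.52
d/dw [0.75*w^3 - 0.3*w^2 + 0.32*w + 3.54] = 2.25*w^2 - 0.6*w + 0.32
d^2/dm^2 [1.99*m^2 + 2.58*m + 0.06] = 3.98000000000000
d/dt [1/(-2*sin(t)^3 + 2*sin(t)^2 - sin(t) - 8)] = (6*sin(t)^2 - 4*sin(t) + 1)*cos(t)/(2*sin(t)^3 - 2*sin(t)^2 + sin(t) + 8)^2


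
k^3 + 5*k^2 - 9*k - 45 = (k - 3)*(k + 3)*(k + 5)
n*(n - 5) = n^2 - 5*n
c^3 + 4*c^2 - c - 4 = (c - 1)*(c + 1)*(c + 4)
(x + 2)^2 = x^2 + 4*x + 4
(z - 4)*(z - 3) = z^2 - 7*z + 12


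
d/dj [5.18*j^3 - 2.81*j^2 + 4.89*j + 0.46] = 15.54*j^2 - 5.62*j + 4.89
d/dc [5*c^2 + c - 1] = 10*c + 1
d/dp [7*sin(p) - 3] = 7*cos(p)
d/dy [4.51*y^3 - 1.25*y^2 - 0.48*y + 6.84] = 13.53*y^2 - 2.5*y - 0.48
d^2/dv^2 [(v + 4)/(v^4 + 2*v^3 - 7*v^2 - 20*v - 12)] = 2*(6*v^5 + 32*v^4 - 41*v^3 - 102*v^2 + 173*v + 256)/(v^10 + 2*v^9 - 21*v^8 - 60*v^7 + 111*v^6 + 546*v^5 + 269*v^4 - 1352*v^3 - 2520*v^2 - 1728*v - 432)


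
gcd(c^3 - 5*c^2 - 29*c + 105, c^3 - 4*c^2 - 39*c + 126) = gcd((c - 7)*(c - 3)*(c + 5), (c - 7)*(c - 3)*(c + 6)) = c^2 - 10*c + 21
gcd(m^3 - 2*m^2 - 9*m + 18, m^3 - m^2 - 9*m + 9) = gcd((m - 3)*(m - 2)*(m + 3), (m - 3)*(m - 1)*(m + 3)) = m^2 - 9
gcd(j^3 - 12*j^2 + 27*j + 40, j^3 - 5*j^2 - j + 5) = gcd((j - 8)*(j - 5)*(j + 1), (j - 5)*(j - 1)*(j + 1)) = j^2 - 4*j - 5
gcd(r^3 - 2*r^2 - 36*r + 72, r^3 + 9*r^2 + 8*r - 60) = r^2 + 4*r - 12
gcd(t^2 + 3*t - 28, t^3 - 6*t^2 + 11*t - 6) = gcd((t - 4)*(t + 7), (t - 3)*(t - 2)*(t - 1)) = 1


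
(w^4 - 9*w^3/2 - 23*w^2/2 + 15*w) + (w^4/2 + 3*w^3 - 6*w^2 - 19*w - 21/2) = 3*w^4/2 - 3*w^3/2 - 35*w^2/2 - 4*w - 21/2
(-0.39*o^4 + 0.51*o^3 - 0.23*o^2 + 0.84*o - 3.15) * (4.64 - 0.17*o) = 0.0663*o^5 - 1.8963*o^4 + 2.4055*o^3 - 1.21*o^2 + 4.4331*o - 14.616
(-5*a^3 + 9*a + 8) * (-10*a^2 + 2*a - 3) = 50*a^5 - 10*a^4 - 75*a^3 - 62*a^2 - 11*a - 24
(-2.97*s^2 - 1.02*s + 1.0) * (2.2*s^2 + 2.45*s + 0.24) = -6.534*s^4 - 9.5205*s^3 - 1.0118*s^2 + 2.2052*s + 0.24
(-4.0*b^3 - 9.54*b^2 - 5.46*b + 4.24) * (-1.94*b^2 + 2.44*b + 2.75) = 7.76*b^5 + 8.7476*b^4 - 23.6852*b^3 - 47.783*b^2 - 4.6694*b + 11.66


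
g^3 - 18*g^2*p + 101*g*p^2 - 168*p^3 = (g - 8*p)*(g - 7*p)*(g - 3*p)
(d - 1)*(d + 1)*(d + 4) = d^3 + 4*d^2 - d - 4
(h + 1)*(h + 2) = h^2 + 3*h + 2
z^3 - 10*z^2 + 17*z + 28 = (z - 7)*(z - 4)*(z + 1)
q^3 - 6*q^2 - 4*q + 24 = (q - 6)*(q - 2)*(q + 2)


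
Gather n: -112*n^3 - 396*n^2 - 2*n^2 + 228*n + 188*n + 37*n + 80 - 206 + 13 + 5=-112*n^3 - 398*n^2 + 453*n - 108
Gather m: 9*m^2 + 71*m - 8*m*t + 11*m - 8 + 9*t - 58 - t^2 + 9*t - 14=9*m^2 + m*(82 - 8*t) - t^2 + 18*t - 80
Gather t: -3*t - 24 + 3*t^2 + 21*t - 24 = 3*t^2 + 18*t - 48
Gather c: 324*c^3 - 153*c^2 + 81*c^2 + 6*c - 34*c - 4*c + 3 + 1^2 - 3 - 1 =324*c^3 - 72*c^2 - 32*c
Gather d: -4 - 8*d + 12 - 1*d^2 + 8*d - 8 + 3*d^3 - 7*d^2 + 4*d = 3*d^3 - 8*d^2 + 4*d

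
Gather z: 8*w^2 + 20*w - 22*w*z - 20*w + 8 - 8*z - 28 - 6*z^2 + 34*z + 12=8*w^2 - 6*z^2 + z*(26 - 22*w) - 8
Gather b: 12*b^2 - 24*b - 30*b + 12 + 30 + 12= 12*b^2 - 54*b + 54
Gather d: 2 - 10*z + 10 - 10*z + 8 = 20 - 20*z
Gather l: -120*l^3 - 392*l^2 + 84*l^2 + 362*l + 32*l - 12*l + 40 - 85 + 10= -120*l^3 - 308*l^2 + 382*l - 35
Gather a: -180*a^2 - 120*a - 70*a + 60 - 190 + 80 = -180*a^2 - 190*a - 50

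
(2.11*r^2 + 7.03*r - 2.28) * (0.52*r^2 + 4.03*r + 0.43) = 1.0972*r^4 + 12.1589*r^3 + 28.0526*r^2 - 6.1655*r - 0.9804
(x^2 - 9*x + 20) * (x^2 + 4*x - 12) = x^4 - 5*x^3 - 28*x^2 + 188*x - 240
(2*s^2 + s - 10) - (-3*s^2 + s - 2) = 5*s^2 - 8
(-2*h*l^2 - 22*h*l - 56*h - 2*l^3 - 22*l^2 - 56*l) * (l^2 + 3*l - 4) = -2*h*l^4 - 28*h*l^3 - 114*h*l^2 - 80*h*l + 224*h - 2*l^5 - 28*l^4 - 114*l^3 - 80*l^2 + 224*l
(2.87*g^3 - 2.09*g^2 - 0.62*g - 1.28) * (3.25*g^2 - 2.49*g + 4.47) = 9.3275*g^5 - 13.9388*g^4 + 16.018*g^3 - 11.9585*g^2 + 0.4158*g - 5.7216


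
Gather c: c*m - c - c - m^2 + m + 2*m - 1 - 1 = c*(m - 2) - m^2 + 3*m - 2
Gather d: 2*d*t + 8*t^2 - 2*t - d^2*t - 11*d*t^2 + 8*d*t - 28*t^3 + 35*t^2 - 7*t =-d^2*t + d*(-11*t^2 + 10*t) - 28*t^3 + 43*t^2 - 9*t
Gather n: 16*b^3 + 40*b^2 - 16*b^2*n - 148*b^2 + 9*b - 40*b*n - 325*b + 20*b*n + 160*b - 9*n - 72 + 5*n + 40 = 16*b^3 - 108*b^2 - 156*b + n*(-16*b^2 - 20*b - 4) - 32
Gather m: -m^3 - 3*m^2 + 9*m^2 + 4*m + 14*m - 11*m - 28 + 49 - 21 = -m^3 + 6*m^2 + 7*m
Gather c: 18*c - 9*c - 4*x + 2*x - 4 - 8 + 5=9*c - 2*x - 7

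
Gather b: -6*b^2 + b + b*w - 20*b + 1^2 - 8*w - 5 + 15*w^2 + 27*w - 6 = -6*b^2 + b*(w - 19) + 15*w^2 + 19*w - 10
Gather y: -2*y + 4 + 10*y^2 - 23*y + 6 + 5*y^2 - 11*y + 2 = 15*y^2 - 36*y + 12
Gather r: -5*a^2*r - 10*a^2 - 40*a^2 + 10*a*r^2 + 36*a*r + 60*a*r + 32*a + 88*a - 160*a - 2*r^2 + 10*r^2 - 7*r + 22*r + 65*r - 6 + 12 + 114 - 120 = -50*a^2 - 40*a + r^2*(10*a + 8) + r*(-5*a^2 + 96*a + 80)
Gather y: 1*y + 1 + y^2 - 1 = y^2 + y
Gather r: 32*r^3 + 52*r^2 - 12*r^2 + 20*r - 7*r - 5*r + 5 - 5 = 32*r^3 + 40*r^2 + 8*r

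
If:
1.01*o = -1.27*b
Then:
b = -0.795275590551181*o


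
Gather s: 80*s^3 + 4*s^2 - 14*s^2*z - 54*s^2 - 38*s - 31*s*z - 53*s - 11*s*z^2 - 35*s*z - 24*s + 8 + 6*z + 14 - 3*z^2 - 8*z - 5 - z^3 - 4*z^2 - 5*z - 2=80*s^3 + s^2*(-14*z - 50) + s*(-11*z^2 - 66*z - 115) - z^3 - 7*z^2 - 7*z + 15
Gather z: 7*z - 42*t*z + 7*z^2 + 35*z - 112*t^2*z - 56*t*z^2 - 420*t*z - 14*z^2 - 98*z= z^2*(-56*t - 7) + z*(-112*t^2 - 462*t - 56)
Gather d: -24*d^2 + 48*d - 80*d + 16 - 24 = -24*d^2 - 32*d - 8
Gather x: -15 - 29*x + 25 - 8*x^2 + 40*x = -8*x^2 + 11*x + 10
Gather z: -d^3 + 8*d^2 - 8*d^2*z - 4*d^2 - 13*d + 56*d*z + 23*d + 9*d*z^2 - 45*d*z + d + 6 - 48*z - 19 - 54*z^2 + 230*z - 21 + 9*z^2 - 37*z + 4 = -d^3 + 4*d^2 + 11*d + z^2*(9*d - 45) + z*(-8*d^2 + 11*d + 145) - 30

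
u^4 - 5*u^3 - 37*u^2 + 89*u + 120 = (u - 8)*(u - 3)*(u + 1)*(u + 5)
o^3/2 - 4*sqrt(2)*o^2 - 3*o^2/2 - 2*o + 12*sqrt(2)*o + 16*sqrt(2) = (o/2 + 1/2)*(o - 4)*(o - 8*sqrt(2))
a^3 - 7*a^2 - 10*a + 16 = (a - 8)*(a - 1)*(a + 2)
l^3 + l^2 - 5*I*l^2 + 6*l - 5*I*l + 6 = (l + 1)*(l - 6*I)*(l + I)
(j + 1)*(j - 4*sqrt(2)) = j^2 - 4*sqrt(2)*j + j - 4*sqrt(2)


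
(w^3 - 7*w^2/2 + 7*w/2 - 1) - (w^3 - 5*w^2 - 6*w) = 3*w^2/2 + 19*w/2 - 1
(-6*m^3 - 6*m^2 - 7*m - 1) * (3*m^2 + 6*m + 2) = -18*m^5 - 54*m^4 - 69*m^3 - 57*m^2 - 20*m - 2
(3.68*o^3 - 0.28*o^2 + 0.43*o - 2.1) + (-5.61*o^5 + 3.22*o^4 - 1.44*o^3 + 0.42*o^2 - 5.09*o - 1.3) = -5.61*o^5 + 3.22*o^4 + 2.24*o^3 + 0.14*o^2 - 4.66*o - 3.4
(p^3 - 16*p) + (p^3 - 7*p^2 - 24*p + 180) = 2*p^3 - 7*p^2 - 40*p + 180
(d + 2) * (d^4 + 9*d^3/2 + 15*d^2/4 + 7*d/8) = d^5 + 13*d^4/2 + 51*d^3/4 + 67*d^2/8 + 7*d/4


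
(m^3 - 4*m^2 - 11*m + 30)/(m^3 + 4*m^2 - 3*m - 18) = (m - 5)/(m + 3)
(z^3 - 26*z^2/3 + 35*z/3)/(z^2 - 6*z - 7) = z*(3*z - 5)/(3*(z + 1))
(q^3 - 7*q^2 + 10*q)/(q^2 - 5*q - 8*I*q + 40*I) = q*(q - 2)/(q - 8*I)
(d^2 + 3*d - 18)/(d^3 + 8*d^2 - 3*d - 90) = 1/(d + 5)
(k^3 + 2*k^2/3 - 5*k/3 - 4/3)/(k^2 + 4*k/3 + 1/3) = (3*k^2 - k - 4)/(3*k + 1)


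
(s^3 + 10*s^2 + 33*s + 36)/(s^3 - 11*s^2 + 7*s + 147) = (s^2 + 7*s + 12)/(s^2 - 14*s + 49)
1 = 1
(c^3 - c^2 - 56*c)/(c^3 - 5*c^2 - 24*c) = (c + 7)/(c + 3)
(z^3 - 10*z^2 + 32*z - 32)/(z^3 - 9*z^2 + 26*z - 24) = (z - 4)/(z - 3)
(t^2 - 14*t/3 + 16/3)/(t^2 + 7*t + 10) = (3*t^2 - 14*t + 16)/(3*(t^2 + 7*t + 10))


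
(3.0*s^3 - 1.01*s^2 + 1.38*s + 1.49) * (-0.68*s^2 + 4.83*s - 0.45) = -2.04*s^5 + 15.1768*s^4 - 7.1667*s^3 + 6.1067*s^2 + 6.5757*s - 0.6705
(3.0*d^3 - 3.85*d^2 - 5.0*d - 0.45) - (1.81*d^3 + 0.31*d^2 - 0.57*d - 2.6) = 1.19*d^3 - 4.16*d^2 - 4.43*d + 2.15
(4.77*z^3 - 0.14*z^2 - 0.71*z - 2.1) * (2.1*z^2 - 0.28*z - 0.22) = 10.017*z^5 - 1.6296*z^4 - 2.5012*z^3 - 4.1804*z^2 + 0.7442*z + 0.462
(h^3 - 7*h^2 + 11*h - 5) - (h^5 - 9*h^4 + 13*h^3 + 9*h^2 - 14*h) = -h^5 + 9*h^4 - 12*h^3 - 16*h^2 + 25*h - 5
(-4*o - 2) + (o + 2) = -3*o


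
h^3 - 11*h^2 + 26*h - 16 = (h - 8)*(h - 2)*(h - 1)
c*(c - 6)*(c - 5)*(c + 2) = c^4 - 9*c^3 + 8*c^2 + 60*c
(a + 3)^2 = a^2 + 6*a + 9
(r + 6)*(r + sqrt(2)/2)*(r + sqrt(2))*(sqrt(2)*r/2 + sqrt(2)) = sqrt(2)*r^4/2 + 3*r^3/2 + 4*sqrt(2)*r^3 + 13*sqrt(2)*r^2/2 + 12*r^2 + 4*sqrt(2)*r + 18*r + 6*sqrt(2)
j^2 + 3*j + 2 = (j + 1)*(j + 2)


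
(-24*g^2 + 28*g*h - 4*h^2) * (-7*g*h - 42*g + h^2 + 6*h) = 168*g^3*h + 1008*g^3 - 220*g^2*h^2 - 1320*g^2*h + 56*g*h^3 + 336*g*h^2 - 4*h^4 - 24*h^3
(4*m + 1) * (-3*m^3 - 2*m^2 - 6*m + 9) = -12*m^4 - 11*m^3 - 26*m^2 + 30*m + 9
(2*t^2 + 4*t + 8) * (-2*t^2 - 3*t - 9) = -4*t^4 - 14*t^3 - 46*t^2 - 60*t - 72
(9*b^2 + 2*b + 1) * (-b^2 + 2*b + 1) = -9*b^4 + 16*b^3 + 12*b^2 + 4*b + 1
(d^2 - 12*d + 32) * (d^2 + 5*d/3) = d^4 - 31*d^3/3 + 12*d^2 + 160*d/3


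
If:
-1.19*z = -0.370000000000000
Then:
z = 0.31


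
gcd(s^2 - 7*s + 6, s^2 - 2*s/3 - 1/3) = s - 1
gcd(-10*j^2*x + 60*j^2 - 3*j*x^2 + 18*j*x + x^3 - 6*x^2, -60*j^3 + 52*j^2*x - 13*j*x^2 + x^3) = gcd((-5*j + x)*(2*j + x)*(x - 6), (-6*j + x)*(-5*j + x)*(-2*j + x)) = -5*j + x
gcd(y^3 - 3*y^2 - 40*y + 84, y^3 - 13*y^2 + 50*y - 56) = y^2 - 9*y + 14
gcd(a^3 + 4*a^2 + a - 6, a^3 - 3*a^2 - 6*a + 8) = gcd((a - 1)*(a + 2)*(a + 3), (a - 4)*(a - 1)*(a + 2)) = a^2 + a - 2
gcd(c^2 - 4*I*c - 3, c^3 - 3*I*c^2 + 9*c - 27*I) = c - 3*I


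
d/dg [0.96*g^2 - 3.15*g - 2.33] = 1.92*g - 3.15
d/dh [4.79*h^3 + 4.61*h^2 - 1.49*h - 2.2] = 14.37*h^2 + 9.22*h - 1.49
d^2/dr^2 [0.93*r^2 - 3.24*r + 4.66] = 1.86000000000000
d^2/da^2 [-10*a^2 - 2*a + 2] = -20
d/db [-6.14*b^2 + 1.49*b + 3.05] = 1.49 - 12.28*b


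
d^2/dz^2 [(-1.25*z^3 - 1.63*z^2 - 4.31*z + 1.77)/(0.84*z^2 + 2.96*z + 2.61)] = (-14.399608*z^3 - 29.006856*z^2 + 32.010282*z + 67.642194)/(0.592704*z^6 + 6.265728*z^5 + 27.60408*z^4 + 64.87136*z^3 + 85.76982*z^2 + 60.491448*z + 17.779581)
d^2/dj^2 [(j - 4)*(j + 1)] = 2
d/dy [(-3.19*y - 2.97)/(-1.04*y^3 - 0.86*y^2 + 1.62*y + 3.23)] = (3.3176*y^3 + 2.7434*y^2 - 5.1678*y - (3.19*y + 2.97)*(3.12*y^2 + 1.72*y - 1.62) - 10.3037)/(1.04*y^3 + 0.86*y^2 - 1.62*y - 3.23)^2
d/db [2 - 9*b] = -9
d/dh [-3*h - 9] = -3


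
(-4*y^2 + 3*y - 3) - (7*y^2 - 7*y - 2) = -11*y^2 + 10*y - 1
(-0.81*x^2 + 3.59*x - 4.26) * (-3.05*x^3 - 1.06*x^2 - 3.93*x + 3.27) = 2.4705*x^5 - 10.0909*x^4 + 12.3709*x^3 - 12.2418*x^2 + 28.4811*x - 13.9302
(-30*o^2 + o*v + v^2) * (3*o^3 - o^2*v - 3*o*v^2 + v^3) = -90*o^5 + 33*o^4*v + 92*o^3*v^2 - 34*o^2*v^3 - 2*o*v^4 + v^5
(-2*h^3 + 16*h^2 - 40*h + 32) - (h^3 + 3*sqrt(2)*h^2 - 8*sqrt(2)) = -3*h^3 - 3*sqrt(2)*h^2 + 16*h^2 - 40*h + 8*sqrt(2) + 32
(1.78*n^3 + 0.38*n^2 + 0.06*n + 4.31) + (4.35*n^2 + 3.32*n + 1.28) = 1.78*n^3 + 4.73*n^2 + 3.38*n + 5.59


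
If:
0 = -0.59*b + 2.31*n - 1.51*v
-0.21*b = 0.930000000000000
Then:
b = -4.43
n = 0.653679653679654*v - 1.13110698824985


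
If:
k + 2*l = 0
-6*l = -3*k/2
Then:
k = 0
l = 0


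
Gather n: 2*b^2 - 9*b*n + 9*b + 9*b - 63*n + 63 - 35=2*b^2 + 18*b + n*(-9*b - 63) + 28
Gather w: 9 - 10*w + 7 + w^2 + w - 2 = w^2 - 9*w + 14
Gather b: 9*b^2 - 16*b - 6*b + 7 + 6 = 9*b^2 - 22*b + 13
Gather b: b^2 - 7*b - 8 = b^2 - 7*b - 8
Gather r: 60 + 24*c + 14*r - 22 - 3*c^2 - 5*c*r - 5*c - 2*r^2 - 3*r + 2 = -3*c^2 + 19*c - 2*r^2 + r*(11 - 5*c) + 40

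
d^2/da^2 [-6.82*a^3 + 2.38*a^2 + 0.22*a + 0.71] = 4.76 - 40.92*a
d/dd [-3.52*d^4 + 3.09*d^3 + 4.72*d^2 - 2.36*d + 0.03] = -14.08*d^3 + 9.27*d^2 + 9.44*d - 2.36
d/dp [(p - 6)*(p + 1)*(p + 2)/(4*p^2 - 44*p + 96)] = (p^4 - 22*p^3 + 121*p^2 - 120*p - 516)/(4*(p^4 - 22*p^3 + 169*p^2 - 528*p + 576))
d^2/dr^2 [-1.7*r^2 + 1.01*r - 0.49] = -3.40000000000000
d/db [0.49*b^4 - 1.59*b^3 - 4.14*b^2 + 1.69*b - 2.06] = 1.96*b^3 - 4.77*b^2 - 8.28*b + 1.69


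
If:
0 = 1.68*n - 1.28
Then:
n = 0.76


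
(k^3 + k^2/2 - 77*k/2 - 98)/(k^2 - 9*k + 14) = (k^2 + 15*k/2 + 14)/(k - 2)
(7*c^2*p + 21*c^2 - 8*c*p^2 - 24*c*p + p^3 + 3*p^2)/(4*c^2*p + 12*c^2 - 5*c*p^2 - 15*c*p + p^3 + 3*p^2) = (-7*c + p)/(-4*c + p)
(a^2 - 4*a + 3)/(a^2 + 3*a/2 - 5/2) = 2*(a - 3)/(2*a + 5)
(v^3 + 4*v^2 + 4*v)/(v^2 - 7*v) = (v^2 + 4*v + 4)/(v - 7)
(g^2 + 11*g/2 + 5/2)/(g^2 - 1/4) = 2*(g + 5)/(2*g - 1)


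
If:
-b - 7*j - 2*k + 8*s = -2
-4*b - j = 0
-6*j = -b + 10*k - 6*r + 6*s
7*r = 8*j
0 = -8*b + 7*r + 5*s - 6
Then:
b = -1141/8845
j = 4564/8845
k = -1229/17690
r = 5216/8845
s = 1486/8845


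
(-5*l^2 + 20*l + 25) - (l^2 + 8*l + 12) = -6*l^2 + 12*l + 13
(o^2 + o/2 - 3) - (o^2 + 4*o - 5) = 2 - 7*o/2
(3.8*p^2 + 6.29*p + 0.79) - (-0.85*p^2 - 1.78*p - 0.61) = 4.65*p^2 + 8.07*p + 1.4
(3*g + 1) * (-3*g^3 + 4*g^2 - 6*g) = -9*g^4 + 9*g^3 - 14*g^2 - 6*g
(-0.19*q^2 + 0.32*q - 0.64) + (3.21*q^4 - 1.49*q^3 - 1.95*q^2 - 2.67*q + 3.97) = 3.21*q^4 - 1.49*q^3 - 2.14*q^2 - 2.35*q + 3.33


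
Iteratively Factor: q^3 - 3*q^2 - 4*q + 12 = (q + 2)*(q^2 - 5*q + 6) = (q - 3)*(q + 2)*(q - 2)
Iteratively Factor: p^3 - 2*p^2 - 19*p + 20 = (p + 4)*(p^2 - 6*p + 5) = (p - 5)*(p + 4)*(p - 1)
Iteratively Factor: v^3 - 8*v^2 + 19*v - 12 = (v - 1)*(v^2 - 7*v + 12) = (v - 4)*(v - 1)*(v - 3)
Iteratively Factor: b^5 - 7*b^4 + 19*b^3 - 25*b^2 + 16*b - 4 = (b - 2)*(b^4 - 5*b^3 + 9*b^2 - 7*b + 2) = (b - 2)^2*(b^3 - 3*b^2 + 3*b - 1) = (b - 2)^2*(b - 1)*(b^2 - 2*b + 1) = (b - 2)^2*(b - 1)^2*(b - 1)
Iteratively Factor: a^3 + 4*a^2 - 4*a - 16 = (a + 4)*(a^2 - 4) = (a + 2)*(a + 4)*(a - 2)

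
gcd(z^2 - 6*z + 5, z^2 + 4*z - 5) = z - 1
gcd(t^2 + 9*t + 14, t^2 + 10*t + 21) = t + 7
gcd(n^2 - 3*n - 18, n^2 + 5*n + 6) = n + 3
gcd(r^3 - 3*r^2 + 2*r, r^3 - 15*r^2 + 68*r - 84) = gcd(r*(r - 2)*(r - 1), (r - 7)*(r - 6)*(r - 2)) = r - 2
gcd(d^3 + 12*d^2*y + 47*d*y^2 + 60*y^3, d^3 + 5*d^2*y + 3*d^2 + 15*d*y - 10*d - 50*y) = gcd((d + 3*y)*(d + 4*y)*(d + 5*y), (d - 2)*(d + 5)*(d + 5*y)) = d + 5*y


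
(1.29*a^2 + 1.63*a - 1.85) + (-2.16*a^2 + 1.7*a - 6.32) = -0.87*a^2 + 3.33*a - 8.17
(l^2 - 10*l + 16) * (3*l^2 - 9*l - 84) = 3*l^4 - 39*l^3 + 54*l^2 + 696*l - 1344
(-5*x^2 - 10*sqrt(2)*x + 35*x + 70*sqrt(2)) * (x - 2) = -5*x^3 - 10*sqrt(2)*x^2 + 45*x^2 - 70*x + 90*sqrt(2)*x - 140*sqrt(2)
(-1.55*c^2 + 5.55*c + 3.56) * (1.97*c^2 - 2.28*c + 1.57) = -3.0535*c^4 + 14.4675*c^3 - 8.0743*c^2 + 0.5967*c + 5.5892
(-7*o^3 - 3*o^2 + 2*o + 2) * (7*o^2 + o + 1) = -49*o^5 - 28*o^4 + 4*o^3 + 13*o^2 + 4*o + 2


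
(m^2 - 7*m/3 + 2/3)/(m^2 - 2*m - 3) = (-3*m^2 + 7*m - 2)/(3*(-m^2 + 2*m + 3))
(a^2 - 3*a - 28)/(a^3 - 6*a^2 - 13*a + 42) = (a + 4)/(a^2 + a - 6)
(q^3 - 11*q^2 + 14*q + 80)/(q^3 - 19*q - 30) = (q - 8)/(q + 3)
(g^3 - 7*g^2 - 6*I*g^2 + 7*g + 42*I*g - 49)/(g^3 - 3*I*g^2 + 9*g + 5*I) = (g^2 - 7*g*(1 + I) + 49*I)/(g^2 - 4*I*g + 5)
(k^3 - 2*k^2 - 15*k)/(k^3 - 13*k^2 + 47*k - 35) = k*(k + 3)/(k^2 - 8*k + 7)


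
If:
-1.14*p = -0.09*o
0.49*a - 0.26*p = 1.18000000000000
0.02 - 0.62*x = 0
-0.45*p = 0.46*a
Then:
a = 1.56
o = -20.22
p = -1.60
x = 0.03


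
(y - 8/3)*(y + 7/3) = y^2 - y/3 - 56/9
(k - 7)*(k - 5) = k^2 - 12*k + 35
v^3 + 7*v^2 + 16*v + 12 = (v + 2)^2*(v + 3)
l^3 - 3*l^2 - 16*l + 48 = (l - 4)*(l - 3)*(l + 4)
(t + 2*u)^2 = t^2 + 4*t*u + 4*u^2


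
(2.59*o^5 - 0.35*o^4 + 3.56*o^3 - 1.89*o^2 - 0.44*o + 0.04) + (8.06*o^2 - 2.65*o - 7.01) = 2.59*o^5 - 0.35*o^4 + 3.56*o^3 + 6.17*o^2 - 3.09*o - 6.97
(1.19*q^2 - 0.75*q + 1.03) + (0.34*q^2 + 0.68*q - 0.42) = 1.53*q^2 - 0.07*q + 0.61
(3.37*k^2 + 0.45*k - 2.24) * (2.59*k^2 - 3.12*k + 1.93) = 8.7283*k^4 - 9.3489*k^3 - 0.7015*k^2 + 7.8573*k - 4.3232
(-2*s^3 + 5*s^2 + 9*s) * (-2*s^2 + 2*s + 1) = 4*s^5 - 14*s^4 - 10*s^3 + 23*s^2 + 9*s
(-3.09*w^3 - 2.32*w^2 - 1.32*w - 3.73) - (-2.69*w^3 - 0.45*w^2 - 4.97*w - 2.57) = -0.4*w^3 - 1.87*w^2 + 3.65*w - 1.16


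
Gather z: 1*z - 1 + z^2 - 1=z^2 + z - 2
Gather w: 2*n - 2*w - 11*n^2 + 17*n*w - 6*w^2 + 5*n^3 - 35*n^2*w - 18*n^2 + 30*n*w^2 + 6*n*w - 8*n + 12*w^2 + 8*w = 5*n^3 - 29*n^2 - 6*n + w^2*(30*n + 6) + w*(-35*n^2 + 23*n + 6)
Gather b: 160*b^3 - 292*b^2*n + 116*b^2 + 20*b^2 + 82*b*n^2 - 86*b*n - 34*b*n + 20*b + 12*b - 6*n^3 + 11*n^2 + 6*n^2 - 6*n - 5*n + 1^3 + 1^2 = 160*b^3 + b^2*(136 - 292*n) + b*(82*n^2 - 120*n + 32) - 6*n^3 + 17*n^2 - 11*n + 2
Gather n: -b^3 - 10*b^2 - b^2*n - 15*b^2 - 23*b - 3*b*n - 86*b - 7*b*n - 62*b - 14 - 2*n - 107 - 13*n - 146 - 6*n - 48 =-b^3 - 25*b^2 - 171*b + n*(-b^2 - 10*b - 21) - 315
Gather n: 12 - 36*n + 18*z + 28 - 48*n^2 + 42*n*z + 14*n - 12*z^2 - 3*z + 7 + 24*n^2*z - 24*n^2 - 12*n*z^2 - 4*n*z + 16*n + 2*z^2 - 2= n^2*(24*z - 72) + n*(-12*z^2 + 38*z - 6) - 10*z^2 + 15*z + 45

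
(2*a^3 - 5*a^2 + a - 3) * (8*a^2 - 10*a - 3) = 16*a^5 - 60*a^4 + 52*a^3 - 19*a^2 + 27*a + 9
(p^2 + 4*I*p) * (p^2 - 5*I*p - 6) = p^4 - I*p^3 + 14*p^2 - 24*I*p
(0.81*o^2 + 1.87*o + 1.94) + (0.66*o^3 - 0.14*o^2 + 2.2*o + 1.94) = 0.66*o^3 + 0.67*o^2 + 4.07*o + 3.88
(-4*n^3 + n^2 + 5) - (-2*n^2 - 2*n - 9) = -4*n^3 + 3*n^2 + 2*n + 14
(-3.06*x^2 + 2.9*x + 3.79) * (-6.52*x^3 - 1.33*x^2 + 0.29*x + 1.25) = 19.9512*x^5 - 14.8382*x^4 - 29.4552*x^3 - 8.0247*x^2 + 4.7241*x + 4.7375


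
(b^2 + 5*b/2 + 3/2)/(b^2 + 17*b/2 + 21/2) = (b + 1)/(b + 7)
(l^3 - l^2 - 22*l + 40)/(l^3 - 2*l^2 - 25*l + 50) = (l - 4)/(l - 5)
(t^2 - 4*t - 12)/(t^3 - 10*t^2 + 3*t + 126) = (t + 2)/(t^2 - 4*t - 21)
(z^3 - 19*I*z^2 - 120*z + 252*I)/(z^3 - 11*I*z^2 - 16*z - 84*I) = (z - 6*I)/(z + 2*I)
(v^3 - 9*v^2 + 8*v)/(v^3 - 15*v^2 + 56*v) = (v - 1)/(v - 7)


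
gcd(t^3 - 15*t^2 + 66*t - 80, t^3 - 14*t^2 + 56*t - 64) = t^2 - 10*t + 16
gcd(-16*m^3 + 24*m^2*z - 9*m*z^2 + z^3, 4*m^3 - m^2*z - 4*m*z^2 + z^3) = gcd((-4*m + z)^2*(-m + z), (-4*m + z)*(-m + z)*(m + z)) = 4*m^2 - 5*m*z + z^2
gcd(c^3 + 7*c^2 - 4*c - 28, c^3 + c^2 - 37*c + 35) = c + 7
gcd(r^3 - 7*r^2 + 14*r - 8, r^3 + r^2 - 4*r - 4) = r - 2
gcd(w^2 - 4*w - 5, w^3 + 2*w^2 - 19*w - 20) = w + 1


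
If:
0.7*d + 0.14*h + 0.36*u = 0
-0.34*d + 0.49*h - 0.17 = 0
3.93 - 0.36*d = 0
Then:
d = 10.92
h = 7.92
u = -24.31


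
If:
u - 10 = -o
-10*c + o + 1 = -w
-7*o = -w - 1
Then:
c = 4*w/35 + 4/35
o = w/7 + 1/7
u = 69/7 - w/7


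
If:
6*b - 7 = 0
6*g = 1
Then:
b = 7/6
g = 1/6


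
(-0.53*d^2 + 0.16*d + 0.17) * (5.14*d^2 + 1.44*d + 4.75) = -2.7242*d^4 + 0.0592*d^3 - 1.4133*d^2 + 1.0048*d + 0.8075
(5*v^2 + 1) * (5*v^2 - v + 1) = 25*v^4 - 5*v^3 + 10*v^2 - v + 1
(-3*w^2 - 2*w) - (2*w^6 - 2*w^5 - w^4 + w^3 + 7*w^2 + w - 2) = -2*w^6 + 2*w^5 + w^4 - w^3 - 10*w^2 - 3*w + 2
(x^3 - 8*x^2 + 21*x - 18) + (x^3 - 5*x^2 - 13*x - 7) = 2*x^3 - 13*x^2 + 8*x - 25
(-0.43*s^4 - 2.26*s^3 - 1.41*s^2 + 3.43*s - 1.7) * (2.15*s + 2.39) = -0.9245*s^5 - 5.8867*s^4 - 8.4329*s^3 + 4.0046*s^2 + 4.5427*s - 4.063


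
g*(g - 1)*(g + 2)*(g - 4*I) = g^4 + g^3 - 4*I*g^3 - 2*g^2 - 4*I*g^2 + 8*I*g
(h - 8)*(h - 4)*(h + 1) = h^3 - 11*h^2 + 20*h + 32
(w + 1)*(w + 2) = w^2 + 3*w + 2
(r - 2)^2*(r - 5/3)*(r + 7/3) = r^4 - 10*r^3/3 - 23*r^2/9 + 164*r/9 - 140/9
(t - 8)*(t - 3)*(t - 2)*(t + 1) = t^4 - 12*t^3 + 33*t^2 - 2*t - 48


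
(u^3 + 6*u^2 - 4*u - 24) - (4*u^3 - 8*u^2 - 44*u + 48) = -3*u^3 + 14*u^2 + 40*u - 72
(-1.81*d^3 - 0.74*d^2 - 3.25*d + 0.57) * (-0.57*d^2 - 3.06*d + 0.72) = 1.0317*d^5 + 5.9604*d^4 + 2.8137*d^3 + 9.0873*d^2 - 4.0842*d + 0.4104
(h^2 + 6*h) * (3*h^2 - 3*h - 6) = 3*h^4 + 15*h^3 - 24*h^2 - 36*h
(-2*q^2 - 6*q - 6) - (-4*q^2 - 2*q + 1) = 2*q^2 - 4*q - 7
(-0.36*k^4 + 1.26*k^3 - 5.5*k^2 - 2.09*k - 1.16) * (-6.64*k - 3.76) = 2.3904*k^5 - 7.0128*k^4 + 31.7824*k^3 + 34.5576*k^2 + 15.5608*k + 4.3616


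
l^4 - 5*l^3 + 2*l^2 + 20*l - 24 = (l - 3)*(l - 2)^2*(l + 2)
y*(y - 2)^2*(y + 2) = y^4 - 2*y^3 - 4*y^2 + 8*y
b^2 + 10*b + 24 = (b + 4)*(b + 6)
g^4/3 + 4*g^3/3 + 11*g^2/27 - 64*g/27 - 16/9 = (g/3 + 1)*(g - 4/3)*(g + 1)*(g + 4/3)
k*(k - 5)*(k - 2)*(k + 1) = k^4 - 6*k^3 + 3*k^2 + 10*k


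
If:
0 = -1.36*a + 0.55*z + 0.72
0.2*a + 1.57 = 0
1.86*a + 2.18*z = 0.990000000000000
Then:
No Solution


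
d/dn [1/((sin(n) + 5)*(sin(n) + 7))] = -2*(sin(n) + 6)*cos(n)/((sin(n) + 5)^2*(sin(n) + 7)^2)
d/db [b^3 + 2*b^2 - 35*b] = 3*b^2 + 4*b - 35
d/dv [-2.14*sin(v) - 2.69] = -2.14*cos(v)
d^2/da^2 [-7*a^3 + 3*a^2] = 6 - 42*a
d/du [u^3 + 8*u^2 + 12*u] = 3*u^2 + 16*u + 12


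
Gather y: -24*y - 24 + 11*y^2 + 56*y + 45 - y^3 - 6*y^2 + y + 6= -y^3 + 5*y^2 + 33*y + 27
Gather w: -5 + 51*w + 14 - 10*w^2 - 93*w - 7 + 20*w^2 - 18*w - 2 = 10*w^2 - 60*w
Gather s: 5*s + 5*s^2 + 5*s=5*s^2 + 10*s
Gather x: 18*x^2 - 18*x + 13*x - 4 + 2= 18*x^2 - 5*x - 2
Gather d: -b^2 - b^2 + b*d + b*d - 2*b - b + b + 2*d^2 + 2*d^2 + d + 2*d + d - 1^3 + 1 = -2*b^2 - 2*b + 4*d^2 + d*(2*b + 4)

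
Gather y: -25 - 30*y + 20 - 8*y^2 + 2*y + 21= -8*y^2 - 28*y + 16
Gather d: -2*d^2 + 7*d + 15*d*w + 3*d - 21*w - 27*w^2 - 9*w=-2*d^2 + d*(15*w + 10) - 27*w^2 - 30*w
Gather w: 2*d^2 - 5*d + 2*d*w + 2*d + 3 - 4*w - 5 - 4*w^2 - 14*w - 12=2*d^2 - 3*d - 4*w^2 + w*(2*d - 18) - 14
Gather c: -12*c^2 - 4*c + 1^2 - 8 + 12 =-12*c^2 - 4*c + 5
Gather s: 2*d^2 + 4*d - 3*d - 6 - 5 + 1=2*d^2 + d - 10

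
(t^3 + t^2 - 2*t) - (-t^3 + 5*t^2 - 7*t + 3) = 2*t^3 - 4*t^2 + 5*t - 3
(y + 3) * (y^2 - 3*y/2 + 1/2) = y^3 + 3*y^2/2 - 4*y + 3/2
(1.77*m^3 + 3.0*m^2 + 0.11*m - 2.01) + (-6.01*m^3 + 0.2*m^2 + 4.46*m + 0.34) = -4.24*m^3 + 3.2*m^2 + 4.57*m - 1.67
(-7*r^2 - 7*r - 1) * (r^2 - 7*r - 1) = -7*r^4 + 42*r^3 + 55*r^2 + 14*r + 1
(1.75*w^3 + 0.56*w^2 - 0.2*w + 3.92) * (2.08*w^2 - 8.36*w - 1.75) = 3.64*w^5 - 13.4652*w^4 - 8.1601*w^3 + 8.8456*w^2 - 32.4212*w - 6.86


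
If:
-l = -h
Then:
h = l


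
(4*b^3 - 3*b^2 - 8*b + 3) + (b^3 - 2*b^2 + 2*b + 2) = 5*b^3 - 5*b^2 - 6*b + 5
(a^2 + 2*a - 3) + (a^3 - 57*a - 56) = a^3 + a^2 - 55*a - 59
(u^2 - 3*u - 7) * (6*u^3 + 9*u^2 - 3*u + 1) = 6*u^5 - 9*u^4 - 72*u^3 - 53*u^2 + 18*u - 7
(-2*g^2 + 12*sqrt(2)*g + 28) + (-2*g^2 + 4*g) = -4*g^2 + 4*g + 12*sqrt(2)*g + 28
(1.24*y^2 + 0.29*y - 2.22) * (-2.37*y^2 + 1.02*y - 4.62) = -2.9388*y^4 + 0.5775*y^3 - 0.171599999999999*y^2 - 3.6042*y + 10.2564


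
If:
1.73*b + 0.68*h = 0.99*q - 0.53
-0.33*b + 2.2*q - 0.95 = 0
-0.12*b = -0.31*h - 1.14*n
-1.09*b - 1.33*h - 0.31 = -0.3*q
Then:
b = -0.01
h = -0.13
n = 0.03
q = 0.43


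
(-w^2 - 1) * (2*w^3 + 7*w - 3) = -2*w^5 - 9*w^3 + 3*w^2 - 7*w + 3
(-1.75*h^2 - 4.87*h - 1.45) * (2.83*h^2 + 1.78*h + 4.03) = -4.9525*h^4 - 16.8971*h^3 - 19.8246*h^2 - 22.2071*h - 5.8435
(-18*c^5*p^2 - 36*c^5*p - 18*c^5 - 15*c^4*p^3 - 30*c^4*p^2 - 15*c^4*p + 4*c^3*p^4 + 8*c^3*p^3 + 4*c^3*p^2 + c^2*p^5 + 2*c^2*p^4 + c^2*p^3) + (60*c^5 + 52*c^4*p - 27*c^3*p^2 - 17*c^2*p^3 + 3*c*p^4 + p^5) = -18*c^5*p^2 - 36*c^5*p + 42*c^5 - 15*c^4*p^3 - 30*c^4*p^2 + 37*c^4*p + 4*c^3*p^4 + 8*c^3*p^3 - 23*c^3*p^2 + c^2*p^5 + 2*c^2*p^4 - 16*c^2*p^3 + 3*c*p^4 + p^5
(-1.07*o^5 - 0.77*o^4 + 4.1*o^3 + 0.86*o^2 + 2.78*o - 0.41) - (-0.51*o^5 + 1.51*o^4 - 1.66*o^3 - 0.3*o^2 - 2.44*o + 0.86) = -0.56*o^5 - 2.28*o^4 + 5.76*o^3 + 1.16*o^2 + 5.22*o - 1.27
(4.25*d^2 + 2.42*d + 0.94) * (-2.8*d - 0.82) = -11.9*d^3 - 10.261*d^2 - 4.6164*d - 0.7708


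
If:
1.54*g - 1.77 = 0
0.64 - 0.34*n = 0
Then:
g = 1.15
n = 1.88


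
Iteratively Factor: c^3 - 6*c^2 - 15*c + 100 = (c - 5)*(c^2 - c - 20) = (c - 5)^2*(c + 4)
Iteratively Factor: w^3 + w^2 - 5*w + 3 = (w + 3)*(w^2 - 2*w + 1) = (w - 1)*(w + 3)*(w - 1)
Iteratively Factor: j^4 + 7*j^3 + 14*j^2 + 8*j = (j + 1)*(j^3 + 6*j^2 + 8*j) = (j + 1)*(j + 4)*(j^2 + 2*j) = j*(j + 1)*(j + 4)*(j + 2)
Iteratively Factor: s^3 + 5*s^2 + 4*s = (s)*(s^2 + 5*s + 4) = s*(s + 4)*(s + 1)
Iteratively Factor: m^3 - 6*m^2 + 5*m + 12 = (m + 1)*(m^2 - 7*m + 12) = (m - 3)*(m + 1)*(m - 4)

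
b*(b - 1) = b^2 - b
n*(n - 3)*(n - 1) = n^3 - 4*n^2 + 3*n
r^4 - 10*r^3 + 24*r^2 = r^2*(r - 6)*(r - 4)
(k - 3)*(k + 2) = k^2 - k - 6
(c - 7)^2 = c^2 - 14*c + 49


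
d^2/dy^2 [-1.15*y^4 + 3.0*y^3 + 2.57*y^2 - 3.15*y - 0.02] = -13.8*y^2 + 18.0*y + 5.14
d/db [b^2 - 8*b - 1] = 2*b - 8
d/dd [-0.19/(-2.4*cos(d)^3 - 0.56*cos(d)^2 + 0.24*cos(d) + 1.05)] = (1.368*cos(d)^2 + 0.2128*cos(d) - 0.0456)*sin(d)/(2.4*cos(d)^3 + 0.56*cos(d)^2 - 0.24*cos(d) - 1.05)^2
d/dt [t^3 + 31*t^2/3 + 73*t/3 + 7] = 3*t^2 + 62*t/3 + 73/3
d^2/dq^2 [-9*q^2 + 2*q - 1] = -18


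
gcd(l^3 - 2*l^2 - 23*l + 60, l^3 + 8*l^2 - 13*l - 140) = l^2 + l - 20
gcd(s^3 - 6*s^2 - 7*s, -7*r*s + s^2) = s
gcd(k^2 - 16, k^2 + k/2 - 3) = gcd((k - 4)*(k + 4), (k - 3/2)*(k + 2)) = 1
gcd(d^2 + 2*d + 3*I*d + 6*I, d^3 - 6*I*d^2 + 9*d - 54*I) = d + 3*I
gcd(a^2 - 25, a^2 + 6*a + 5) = a + 5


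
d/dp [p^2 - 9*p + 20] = 2*p - 9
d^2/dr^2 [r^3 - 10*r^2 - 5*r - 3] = 6*r - 20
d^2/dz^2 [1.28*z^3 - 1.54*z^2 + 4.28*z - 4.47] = 7.68*z - 3.08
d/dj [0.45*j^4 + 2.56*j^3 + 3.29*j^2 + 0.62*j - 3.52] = 1.8*j^3 + 7.68*j^2 + 6.58*j + 0.62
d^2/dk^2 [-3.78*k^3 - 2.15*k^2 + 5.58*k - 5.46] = -22.68*k - 4.3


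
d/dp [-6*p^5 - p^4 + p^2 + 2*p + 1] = -30*p^4 - 4*p^3 + 2*p + 2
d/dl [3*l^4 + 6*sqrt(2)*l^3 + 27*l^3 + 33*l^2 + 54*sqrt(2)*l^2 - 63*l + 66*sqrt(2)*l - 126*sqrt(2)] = 12*l^3 + 18*sqrt(2)*l^2 + 81*l^2 + 66*l + 108*sqrt(2)*l - 63 + 66*sqrt(2)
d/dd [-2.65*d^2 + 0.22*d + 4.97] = 0.22 - 5.3*d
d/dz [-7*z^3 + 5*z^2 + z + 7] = -21*z^2 + 10*z + 1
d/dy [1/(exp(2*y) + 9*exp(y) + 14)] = (-2*exp(y) - 9)*exp(y)/(exp(2*y) + 9*exp(y) + 14)^2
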